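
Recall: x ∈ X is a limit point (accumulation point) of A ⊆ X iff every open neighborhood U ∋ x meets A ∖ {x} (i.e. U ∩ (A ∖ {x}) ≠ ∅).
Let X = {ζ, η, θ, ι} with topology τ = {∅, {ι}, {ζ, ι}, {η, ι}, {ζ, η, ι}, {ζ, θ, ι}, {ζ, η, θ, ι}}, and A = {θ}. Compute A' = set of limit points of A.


A' = ∅

For each x ∈ X, list the open sets U ∈ τ with x ∈ U, then check whether U ∩ (A ∖ {x}) ≠ ∅ for every such U.
  x = ζ: open {ζ, ι} ∋ x has {ζ, ι} ∩ (A ∖ {ζ}) = ∅, so x is NOT a limit point.
  x = η: open {η, ι} ∋ x has {η, ι} ∩ (A ∖ {η}) = ∅, so x is NOT a limit point.
  x = θ: open {ζ, θ, ι} ∋ x has {ζ, θ, ι} ∩ (A ∖ {θ}) = ∅, so x is NOT a limit point.
  x = ι: open {ι} ∋ x has {ι} ∩ (A ∖ {ι}) = ∅, so x is NOT a limit point.
Collecting: A' = ∅.


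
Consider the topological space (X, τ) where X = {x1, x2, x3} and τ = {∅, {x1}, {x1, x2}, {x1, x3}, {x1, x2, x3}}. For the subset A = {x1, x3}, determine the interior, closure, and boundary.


int(A) = {x1, x3}, cl(A) = {x1, x2, x3}, ∂A = {x2}.

Closed sets in (X, τ) are complements of opens:
  closed(X, τ) = {∅, {x2}, {x3}, {x2, x3}, {x1, x2, x3}}.
int(A) = ⋃ {U ∈ τ : U ⊆ A}. Opens contained in A: ∅, {x1}, {x1, x3}.
Taking the union of these: int(A) = {x1, x3}.
cl(A) = ⋂ {C closed : A ⊆ C}. Closed sets containing A: {x1, x2, x3}.
Intersecting these: cl(A) = {x1, x2, x3}.
∂A = cl(A) ∖ int(A) = {x1, x2, x3} ∖ {x1, x3} = {x2}.


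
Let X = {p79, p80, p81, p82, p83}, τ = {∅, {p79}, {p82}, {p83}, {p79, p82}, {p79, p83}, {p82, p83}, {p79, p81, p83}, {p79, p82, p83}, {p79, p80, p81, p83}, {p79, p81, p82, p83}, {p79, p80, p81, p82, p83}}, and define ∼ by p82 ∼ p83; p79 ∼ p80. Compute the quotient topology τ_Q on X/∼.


X/∼ = {[p79=p80], [p81], [p82=p83]}; |τ_Q| = 3.

Equivalence classes: [p79=p80], [p81], [p82=p83].
Quotient map π: X → X/∼ sends p79 ↦ [p79=p80], p80 ↦ [p79=p80], p81 ↦ [p81], p82 ↦ [p82=p83], p83 ↦ [p82=p83].
For each subset V ⊆ X/∼, compute π^{-1}(V) ⊆ X and check whether π^{-1}(V) ∈ τ. V is open in τ_Q iff π^{-1}(V) ∈ τ.
  V = {}: π^{-1}(V) = ∅ ∈ τ ✓.
  V = {[p79=p80]}: π^{-1}(V) = {p79, p80} ∉ τ ✗.
  V = {[p81]}: π^{-1}(V) = {p81} ∉ τ ✗.
  V = {[p79=p80], [p81]}: π^{-1}(V) = {p79, p80, p81} ∉ τ ✗.
  V = {[p82=p83]}: π^{-1}(V) = {p82, p83} ∈ τ ✓.
  V = {[p79=p80], [p82=p83]}: π^{-1}(V) = {p79, p80, p82, p83} ∉ τ ✗.
  V = {[p81], [p82=p83]}: π^{-1}(V) = {p81, p82, p83} ∉ τ ✗.
  V = {[p79=p80], [p81], [p82=p83]}: π^{-1}(V) = {p79, p80, p81, p82, p83} ∈ τ ✓.
Open sets in the quotient: τ_Q = {{}, {[p82=p83]}, {[p79=p80], [p81], [p82=p83]}} (3 elements).


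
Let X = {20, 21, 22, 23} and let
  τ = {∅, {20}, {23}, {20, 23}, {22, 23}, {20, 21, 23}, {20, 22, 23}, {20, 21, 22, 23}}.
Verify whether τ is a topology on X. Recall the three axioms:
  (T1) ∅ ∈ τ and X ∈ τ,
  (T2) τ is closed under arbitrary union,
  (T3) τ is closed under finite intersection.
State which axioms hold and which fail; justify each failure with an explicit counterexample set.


τ IS a topology on X.

Axiom (T1): ∅ ∈ τ? Yes; X ∈ τ? Yes.
Axiom (T2/T3): check pairwise unions and intersections of members of τ.
All pairwise intersections and unions checked — each lies in τ. Therefore τ satisfies (T1), (T2), (T3): it IS a topology on X.


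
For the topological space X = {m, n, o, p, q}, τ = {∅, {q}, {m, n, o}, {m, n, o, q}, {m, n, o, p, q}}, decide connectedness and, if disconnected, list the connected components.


(X, τ) is connected.

Find clopen sets (U ∈ τ with X ∖ U ∈ τ):
  U = ∅, X ∖ U = {m, n, o, p, q} — both open, so U is clopen.
  U = {m, n, o, p, q}, X ∖ U = ∅ — both open, so U is clopen.
Only trivial clopens (∅ and X) exist, so (X, τ) is connected.
Compute connected components by grouping points that agree on all clopens:
  component: {m, n, o, p, q}


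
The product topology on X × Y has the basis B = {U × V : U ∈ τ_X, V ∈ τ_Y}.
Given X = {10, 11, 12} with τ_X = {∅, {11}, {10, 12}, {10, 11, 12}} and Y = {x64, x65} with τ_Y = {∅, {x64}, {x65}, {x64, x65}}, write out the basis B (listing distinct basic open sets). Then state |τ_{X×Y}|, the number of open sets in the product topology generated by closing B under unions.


Basis B = {∅ × ∅, {11} × {x64}, {11} × {x65}, {10, 12} × {x64}, {10, 12} × {x65}, {11} × {x64, x65}, {10, 11, 12} × {x64}, {10, 11, 12} × {x65}, {10, 12} × {x64, x65}, {10, 11, 12} × {x64, x65}}; |τ_{X×Y}| = 16.

Enumerate products U × V with U ∈ τ_X, V ∈ τ_Y (deduplicated):
  ∅ × ∅ = {} (∅)
  {11} × {x64} = {(11,x64)}
  {11} × {x65} = {(11,x65)}
  {10, 12} × {x64} = {(10,x64), (12,x64)}
  {10, 12} × {x65} = {(10,x65), (12,x65)}
  {11} × {x64, x65} = {(11,x64), (11,x65)}
  {10, 11, 12} × {x64} = {(10,x64), (11,x64), (12,x64)}
  {10, 11, 12} × {x65} = {(10,x65), (11,x65), (12,x65)}
  {10, 12} × {x64, x65} = {(10,x64), (10,x65), (12,x64), (12,x65)}
  {10, 11, 12} × {x64, x65} = {(10,x64), (10,x65), (11,x64), (11,x65), (12,x64), (12,x65)}
These 10 distinct sets form the basis B.
Close under arbitrary unions to get τ_{X×Y}; counting gives |τ_{X×Y}| = 16.


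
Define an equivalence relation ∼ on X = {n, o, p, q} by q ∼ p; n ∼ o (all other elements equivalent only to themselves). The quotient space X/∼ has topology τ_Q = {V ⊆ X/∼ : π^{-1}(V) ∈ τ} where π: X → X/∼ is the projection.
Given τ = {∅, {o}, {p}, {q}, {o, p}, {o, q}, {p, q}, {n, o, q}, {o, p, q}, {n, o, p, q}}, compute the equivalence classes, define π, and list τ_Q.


X/∼ = {[n=o], [p=q]}; |τ_Q| = 3.

Equivalence classes: [n=o], [p=q].
Quotient map π: X → X/∼ sends n ↦ [n=o], o ↦ [n=o], p ↦ [p=q], q ↦ [p=q].
For each subset V ⊆ X/∼, compute π^{-1}(V) ⊆ X and check whether π^{-1}(V) ∈ τ. V is open in τ_Q iff π^{-1}(V) ∈ τ.
  V = {}: π^{-1}(V) = ∅ ∈ τ ✓.
  V = {[n=o]}: π^{-1}(V) = {n, o} ∉ τ ✗.
  V = {[p=q]}: π^{-1}(V) = {p, q} ∈ τ ✓.
  V = {[n=o], [p=q]}: π^{-1}(V) = {n, o, p, q} ∈ τ ✓.
Open sets in the quotient: τ_Q = {{}, {[p=q]}, {[n=o], [p=q]}} (3 elements).


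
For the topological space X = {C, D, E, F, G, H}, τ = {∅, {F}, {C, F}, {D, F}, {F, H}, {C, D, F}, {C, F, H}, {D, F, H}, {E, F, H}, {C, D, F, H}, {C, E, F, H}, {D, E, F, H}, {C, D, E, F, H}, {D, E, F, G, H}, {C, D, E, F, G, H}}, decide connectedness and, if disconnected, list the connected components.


(X, τ) is connected.

Find clopen sets (U ∈ τ with X ∖ U ∈ τ):
  U = ∅, X ∖ U = {C, D, E, F, G, H} — both open, so U is clopen.
  U = {C, D, E, F, G, H}, X ∖ U = ∅ — both open, so U is clopen.
Only trivial clopens (∅ and X) exist, so (X, τ) is connected.
Compute connected components by grouping points that agree on all clopens:
  component: {C, D, E, F, G, H}


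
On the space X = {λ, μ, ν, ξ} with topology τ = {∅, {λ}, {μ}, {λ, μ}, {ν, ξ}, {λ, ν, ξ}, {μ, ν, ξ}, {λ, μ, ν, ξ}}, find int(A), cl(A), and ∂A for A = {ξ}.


int(A) = ∅, cl(A) = {ν, ξ}, ∂A = {ν, ξ}.

Closed sets in (X, τ) are complements of opens:
  closed(X, τ) = {∅, {λ}, {μ}, {λ, μ}, {ν, ξ}, {λ, ν, ξ}, {μ, ν, ξ}, {λ, μ, ν, ξ}}.
int(A) = ⋃ {U ∈ τ : U ⊆ A}. Opens contained in A: ∅.
Taking the union of these: int(A) = ∅.
cl(A) = ⋂ {C closed : A ⊆ C}. Closed sets containing A: {ν, ξ}, {λ, ν, ξ}, {μ, ν, ξ}, {λ, μ, ν, ξ}.
Intersecting these: cl(A) = {ν, ξ}.
∂A = cl(A) ∖ int(A) = {ν, ξ} ∖ ∅ = {ν, ξ}.


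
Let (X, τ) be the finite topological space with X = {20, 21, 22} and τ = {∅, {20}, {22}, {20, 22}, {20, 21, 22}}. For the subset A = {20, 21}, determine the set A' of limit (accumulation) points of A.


A' = {21}

For each x ∈ X, list the open sets U ∈ τ with x ∈ U, then check whether U ∩ (A ∖ {x}) ≠ ∅ for every such U.
  x = 20: open {20} ∋ x has {20} ∩ (A ∖ {20}) = ∅, so x is NOT a limit point.
  x = 21: opens ∋ x are {20, 21, 22}; each meets A ∖ {21}, so x IS a limit point.
  x = 22: open {22} ∋ x has {22} ∩ (A ∖ {22}) = ∅, so x is NOT a limit point.
Collecting: A' = {21}.


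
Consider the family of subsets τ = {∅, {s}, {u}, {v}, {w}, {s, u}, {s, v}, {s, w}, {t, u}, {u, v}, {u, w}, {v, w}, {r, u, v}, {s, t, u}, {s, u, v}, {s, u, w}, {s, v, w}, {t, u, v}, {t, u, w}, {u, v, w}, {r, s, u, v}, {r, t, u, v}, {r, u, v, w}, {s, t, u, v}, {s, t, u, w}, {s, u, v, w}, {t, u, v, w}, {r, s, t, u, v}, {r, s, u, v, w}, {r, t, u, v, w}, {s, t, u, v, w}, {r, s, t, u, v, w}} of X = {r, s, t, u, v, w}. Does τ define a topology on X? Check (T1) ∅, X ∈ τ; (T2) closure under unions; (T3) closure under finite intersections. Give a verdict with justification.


τ IS a topology on X.

Axiom (T1): ∅ ∈ τ? Yes; X ∈ τ? Yes.
Axiom (T2/T3): check pairwise unions and intersections of members of τ.
All pairwise intersections and unions checked — each lies in τ. Therefore τ satisfies (T1), (T2), (T3): it IS a topology on X.


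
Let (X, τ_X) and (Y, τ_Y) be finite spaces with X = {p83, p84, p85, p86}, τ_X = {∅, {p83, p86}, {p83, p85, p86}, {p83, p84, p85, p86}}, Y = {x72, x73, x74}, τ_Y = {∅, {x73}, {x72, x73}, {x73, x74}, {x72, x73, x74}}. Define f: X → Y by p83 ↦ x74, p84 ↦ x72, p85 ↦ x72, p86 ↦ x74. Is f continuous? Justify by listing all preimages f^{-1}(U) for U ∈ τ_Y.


f is NOT continuous.

Compute f^{-1}(U) for each U ∈ τ_Y:
  U = ∅: f^{-1}(U) = ∅ ∈ τ_X ✓.
  U = {x73}: f^{-1}(U) = ∅ ∈ τ_X ✓.
  U = {x72, x73}: f^{-1}(U) = {p84, p85} ∉ τ_X ✗.
  U = {x73, x74}: f^{-1}(U) = {p83, p86} ∈ τ_X ✓.
  U = {x72, x73, x74}: f^{-1}(U) = {p83, p84, p85, p86} ∈ τ_X ✓.
Found U = {x72, x73} with f^{-1}(U) = {p84, p85} not in τ_X. Therefore f is NOT continuous.


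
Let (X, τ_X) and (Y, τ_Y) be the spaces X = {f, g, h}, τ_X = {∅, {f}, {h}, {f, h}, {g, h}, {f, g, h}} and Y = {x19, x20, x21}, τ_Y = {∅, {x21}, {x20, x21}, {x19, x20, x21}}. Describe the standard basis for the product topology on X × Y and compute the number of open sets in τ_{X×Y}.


Basis B = {∅ × ∅, {f} × {x21}, {h} × {x21}, {f} × {x20, x21}, {f, h} × {x21}, {g, h} × {x21}, {h} × {x20, x21}, {f} × {x19, x20, x21}, {f, g, h} × {x21}, {h} × {x19, x20, x21}, {f, h} × {x20, x21}, {g, h} × {x20, x21}, {f, h} × {x19, x20, x21}, {f, g, h} × {x20, x21}, {g, h} × {x19, x20, x21}, {f, g, h} × {x19, x20, x21}}; |τ_{X×Y}| = 40.

Enumerate products U × V with U ∈ τ_X, V ∈ τ_Y (deduplicated):
  ∅ × ∅ = {} (∅)
  {f} × {x21} = {(f,x21)}
  {h} × {x21} = {(h,x21)}
  {f} × {x20, x21} = {(f,x20), (f,x21)}
  {f, h} × {x21} = {(f,x21), (h,x21)}
  {g, h} × {x21} = {(g,x21), (h,x21)}
  {h} × {x20, x21} = {(h,x20), (h,x21)}
  {f} × {x19, x20, x21} = {(f,x19), (f,x20), (f,x21)}
  {f, g, h} × {x21} = {(f,x21), (g,x21), (h,x21)}
  {h} × {x19, x20, x21} = {(h,x19), (h,x20), (h,x21)}
  {f, h} × {x20, x21} = {(f,x20), (f,x21), (h,x20), (h,x21)}
  {g, h} × {x20, x21} = {(g,x20), (g,x21), (h,x20), (h,x21)}
  {f, h} × {x19, x20, x21} = {(f,x19), (f,x20), (f,x21), (h,x19), (h,x20), (h,x21)}
  {f, g, h} × {x20, x21} = {(f,x20), (f,x21), (g,x20), (g,x21), (h,x20), (h,x21)}
  {g, h} × {x19, x20, x21} = {(g,x19), (g,x20), (g,x21), (h,x19), (h,x20), (h,x21)}
  {f, g, h} × {x19, x20, x21} = {(f,x19), (f,x20), (f,x21), (g,x19), (g,x20), (g,x21), (h,x19), (h,x20), (h,x21)}
These 16 distinct sets form the basis B.
Close under arbitrary unions to get τ_{X×Y}; counting gives |τ_{X×Y}| = 40.


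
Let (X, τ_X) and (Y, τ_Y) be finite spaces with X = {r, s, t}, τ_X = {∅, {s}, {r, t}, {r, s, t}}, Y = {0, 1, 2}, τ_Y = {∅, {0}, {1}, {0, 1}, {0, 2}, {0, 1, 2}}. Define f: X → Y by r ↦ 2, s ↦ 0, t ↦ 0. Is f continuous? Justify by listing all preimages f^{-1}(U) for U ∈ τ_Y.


f is NOT continuous.

Compute f^{-1}(U) for each U ∈ τ_Y:
  U = ∅: f^{-1}(U) = ∅ ∈ τ_X ✓.
  U = {0}: f^{-1}(U) = {s, t} ∉ τ_X ✗.
  U = {1}: f^{-1}(U) = ∅ ∈ τ_X ✓.
  U = {0, 1}: f^{-1}(U) = {s, t} ∉ τ_X ✗.
  U = {0, 2}: f^{-1}(U) = {r, s, t} ∈ τ_X ✓.
  U = {0, 1, 2}: f^{-1}(U) = {r, s, t} ∈ τ_X ✓.
Found U = {0} with f^{-1}(U) = {s, t} not in τ_X. Therefore f is NOT continuous.


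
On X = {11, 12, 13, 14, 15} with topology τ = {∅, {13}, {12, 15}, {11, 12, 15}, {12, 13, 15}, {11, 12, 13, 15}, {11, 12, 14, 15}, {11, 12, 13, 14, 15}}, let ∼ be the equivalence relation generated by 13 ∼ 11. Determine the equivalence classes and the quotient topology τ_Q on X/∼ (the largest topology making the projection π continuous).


X/∼ = {[11=13], [12], [14], [15]}; |τ_Q| = 4.

Equivalence classes: [11=13], [12], [14], [15].
Quotient map π: X → X/∼ sends 11 ↦ [11=13], 12 ↦ [12], 13 ↦ [11=13], 14 ↦ [14], 15 ↦ [15].
For each subset V ⊆ X/∼, compute π^{-1}(V) ⊆ X and check whether π^{-1}(V) ∈ τ. V is open in τ_Q iff π^{-1}(V) ∈ τ.
  V = {}: π^{-1}(V) = ∅ ∈ τ ✓.
  V = {[11=13]}: π^{-1}(V) = {11, 13} ∉ τ ✗.
  V = {[12]}: π^{-1}(V) = {12} ∉ τ ✗.
  V = {[11=13], [12]}: π^{-1}(V) = {11, 12, 13} ∉ τ ✗.
  V = {[14]}: π^{-1}(V) = {14} ∉ τ ✗.
  V = {[11=13], [14]}: π^{-1}(V) = {11, 13, 14} ∉ τ ✗.
  V = {[12], [14]}: π^{-1}(V) = {12, 14} ∉ τ ✗.
  V = {[11=13], [12], [14]}: π^{-1}(V) = {11, 12, 13, 14} ∉ τ ✗.
  V = {[15]}: π^{-1}(V) = {15} ∉ τ ✗.
  V = {[11=13], [15]}: π^{-1}(V) = {11, 13, 15} ∉ τ ✗.
  V = {[12], [15]}: π^{-1}(V) = {12, 15} ∈ τ ✓.
  V = {[11=13], [12], [15]}: π^{-1}(V) = {11, 12, 13, 15} ∈ τ ✓.
  V = {[14], [15]}: π^{-1}(V) = {14, 15} ∉ τ ✗.
  V = {[11=13], [14], [15]}: π^{-1}(V) = {11, 13, 14, 15} ∉ τ ✗.
  V = {[12], [14], [15]}: π^{-1}(V) = {12, 14, 15} ∉ τ ✗.
  V = {[11=13], [12], [14], [15]}: π^{-1}(V) = {11, 12, 13, 14, 15} ∈ τ ✓.
Open sets in the quotient: τ_Q = {{}, {[12], [15]}, {[11=13], [12], [15]}, {[11=13], [12], [14], [15]}} (4 elements).


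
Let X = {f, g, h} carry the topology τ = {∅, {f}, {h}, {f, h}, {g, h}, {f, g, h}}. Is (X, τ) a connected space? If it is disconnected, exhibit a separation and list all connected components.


(X, τ) is disconnected; components = [{f}, {g, h}].

Find clopen sets (U ∈ τ with X ∖ U ∈ τ):
  U = ∅, X ∖ U = {f, g, h} — both open, so U is clopen.
  U = {f}, X ∖ U = {g, h} — both open, so U is clopen.
  U = {g, h}, X ∖ U = {f} — both open, so U is clopen.
  U = {f, g, h}, X ∖ U = ∅ — both open, so U is clopen.
Nontrivial clopen(s) exist: e.g. {f}. So (X, τ) is disconnected.
Compute connected components by grouping points that agree on all clopens:
  component: {f}
  component: {g, h}


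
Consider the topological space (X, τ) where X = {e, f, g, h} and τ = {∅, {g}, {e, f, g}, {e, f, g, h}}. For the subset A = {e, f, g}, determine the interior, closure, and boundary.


int(A) = {e, f, g}, cl(A) = {e, f, g, h}, ∂A = {h}.

Closed sets in (X, τ) are complements of opens:
  closed(X, τ) = {∅, {h}, {e, f, h}, {e, f, g, h}}.
int(A) = ⋃ {U ∈ τ : U ⊆ A}. Opens contained in A: ∅, {g}, {e, f, g}.
Taking the union of these: int(A) = {e, f, g}.
cl(A) = ⋂ {C closed : A ⊆ C}. Closed sets containing A: {e, f, g, h}.
Intersecting these: cl(A) = {e, f, g, h}.
∂A = cl(A) ∖ int(A) = {e, f, g, h} ∖ {e, f, g} = {h}.


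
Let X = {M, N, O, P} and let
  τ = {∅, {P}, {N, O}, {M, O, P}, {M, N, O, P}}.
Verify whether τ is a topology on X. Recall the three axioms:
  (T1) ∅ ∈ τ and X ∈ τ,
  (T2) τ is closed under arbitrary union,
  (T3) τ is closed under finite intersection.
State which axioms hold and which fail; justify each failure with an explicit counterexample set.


τ is NOT a topology on X.

Axiom (T1): ∅ ∈ τ? Yes; X ∈ τ? Yes.
Axiom (T2/T3): check pairwise unions and intersections of members of τ.
Counterexample for (T2): {P} ∪ {N, O} = {N, O, P} ∉ τ. Therefore τ is NOT a topology.


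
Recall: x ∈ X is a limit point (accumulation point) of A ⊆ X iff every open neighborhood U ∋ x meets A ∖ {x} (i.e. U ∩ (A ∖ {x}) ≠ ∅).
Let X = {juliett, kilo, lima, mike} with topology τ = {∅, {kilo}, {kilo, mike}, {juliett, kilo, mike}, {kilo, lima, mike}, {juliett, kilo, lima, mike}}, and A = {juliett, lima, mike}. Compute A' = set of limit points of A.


A' = {juliett, lima}

For each x ∈ X, list the open sets U ∈ τ with x ∈ U, then check whether U ∩ (A ∖ {x}) ≠ ∅ for every such U.
  x = juliett: opens ∋ x are {juliett, kilo, mike}, {juliett, kilo, lima, mike}; each meets A ∖ {juliett}, so x IS a limit point.
  x = kilo: open {kilo} ∋ x has {kilo} ∩ (A ∖ {kilo}) = ∅, so x is NOT a limit point.
  x = lima: opens ∋ x are {kilo, lima, mike}, {juliett, kilo, lima, mike}; each meets A ∖ {lima}, so x IS a limit point.
  x = mike: open {kilo, mike} ∋ x has {kilo, mike} ∩ (A ∖ {mike}) = ∅, so x is NOT a limit point.
Collecting: A' = {juliett, lima}.


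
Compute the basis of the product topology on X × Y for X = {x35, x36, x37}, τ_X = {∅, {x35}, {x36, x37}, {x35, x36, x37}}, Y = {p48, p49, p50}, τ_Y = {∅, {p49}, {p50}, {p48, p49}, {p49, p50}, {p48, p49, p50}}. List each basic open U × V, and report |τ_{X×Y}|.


Basis B = {∅ × ∅, {x35} × {p49}, {x35} × {p50}, {x35} × {p48, p49}, {x35} × {p49, p50}, {x36, x37} × {p49}, {x36, x37} × {p50}, {x35} × {p48, p49, p50}, {x35, x36, x37} × {p49}, {x35, x36, x37} × {p50}, {x36, x37} × {p48, p49}, {x36, x37} × {p49, p50}, {x35, x36, x37} × {p48, p49}, {x35, x36, x37} × {p49, p50}, {x36, x37} × {p48, p49, p50}, {x35, x36, x37} × {p48, p49, p50}}; |τ_{X×Y}| = 36.

Enumerate products U × V with U ∈ τ_X, V ∈ τ_Y (deduplicated):
  ∅ × ∅ = {} (∅)
  {x35} × {p49} = {(x35,p49)}
  {x35} × {p50} = {(x35,p50)}
  {x35} × {p48, p49} = {(x35,p48), (x35,p49)}
  {x35} × {p49, p50} = {(x35,p49), (x35,p50)}
  {x36, x37} × {p49} = {(x36,p49), (x37,p49)}
  {x36, x37} × {p50} = {(x36,p50), (x37,p50)}
  {x35} × {p48, p49, p50} = {(x35,p48), (x35,p49), (x35,p50)}
  {x35, x36, x37} × {p49} = {(x35,p49), (x36,p49), (x37,p49)}
  {x35, x36, x37} × {p50} = {(x35,p50), (x36,p50), (x37,p50)}
  {x36, x37} × {p48, p49} = {(x36,p48), (x36,p49), (x37,p48), (x37,p49)}
  {x36, x37} × {p49, p50} = {(x36,p49), (x36,p50), (x37,p49), (x37,p50)}
  {x35, x36, x37} × {p48, p49} = {(x35,p48), (x35,p49), (x36,p48), (x36,p49), (x37,p48), (x37,p49)}
  {x35, x36, x37} × {p49, p50} = {(x35,p49), (x35,p50), (x36,p49), (x36,p50), (x37,p49), (x37,p50)}
  {x36, x37} × {p48, p49, p50} = {(x36,p48), (x36,p49), (x36,p50), (x37,p48), (x37,p49), (x37,p50)}
  {x35, x36, x37} × {p48, p49, p50} = {(x35,p48), (x35,p49), (x35,p50), (x36,p48), (x36,p49), (x36,p50), (x37,p48), (x37,p49), (x37,p50)}
These 16 distinct sets form the basis B.
Close under arbitrary unions to get τ_{X×Y}; counting gives |τ_{X×Y}| = 36.


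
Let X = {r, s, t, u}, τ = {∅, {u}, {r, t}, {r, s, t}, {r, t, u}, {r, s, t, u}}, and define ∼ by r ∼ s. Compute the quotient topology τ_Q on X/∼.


X/∼ = {[r=s], [t], [u]}; |τ_Q| = 4.

Equivalence classes: [r=s], [t], [u].
Quotient map π: X → X/∼ sends r ↦ [r=s], s ↦ [r=s], t ↦ [t], u ↦ [u].
For each subset V ⊆ X/∼, compute π^{-1}(V) ⊆ X and check whether π^{-1}(V) ∈ τ. V is open in τ_Q iff π^{-1}(V) ∈ τ.
  V = {}: π^{-1}(V) = ∅ ∈ τ ✓.
  V = {[r=s]}: π^{-1}(V) = {r, s} ∉ τ ✗.
  V = {[t]}: π^{-1}(V) = {t} ∉ τ ✗.
  V = {[r=s], [t]}: π^{-1}(V) = {r, s, t} ∈ τ ✓.
  V = {[u]}: π^{-1}(V) = {u} ∈ τ ✓.
  V = {[r=s], [u]}: π^{-1}(V) = {r, s, u} ∉ τ ✗.
  V = {[t], [u]}: π^{-1}(V) = {t, u} ∉ τ ✗.
  V = {[r=s], [t], [u]}: π^{-1}(V) = {r, s, t, u} ∈ τ ✓.
Open sets in the quotient: τ_Q = {{}, {[r=s], [t]}, {[u]}, {[r=s], [t], [u]}} (4 elements).


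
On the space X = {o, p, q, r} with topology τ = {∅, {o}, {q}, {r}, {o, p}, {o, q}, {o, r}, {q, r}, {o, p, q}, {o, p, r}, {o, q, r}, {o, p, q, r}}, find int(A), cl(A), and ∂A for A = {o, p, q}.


int(A) = {o, p, q}, cl(A) = {o, p, q}, ∂A = ∅.

Closed sets in (X, τ) are complements of opens:
  closed(X, τ) = {∅, {p}, {q}, {r}, {o, p}, {p, q}, {p, r}, {q, r}, {o, p, q}, {o, p, r}, {p, q, r}, {o, p, q, r}}.
int(A) = ⋃ {U ∈ τ : U ⊆ A}. Opens contained in A: ∅, {o}, {q}, {o, p}, {o, q}, {o, p, q}.
Taking the union of these: int(A) = {o, p, q}.
cl(A) = ⋂ {C closed : A ⊆ C}. Closed sets containing A: {o, p, q}, {o, p, q, r}.
Intersecting these: cl(A) = {o, p, q}.
∂A = cl(A) ∖ int(A) = {o, p, q} ∖ {o, p, q} = ∅.


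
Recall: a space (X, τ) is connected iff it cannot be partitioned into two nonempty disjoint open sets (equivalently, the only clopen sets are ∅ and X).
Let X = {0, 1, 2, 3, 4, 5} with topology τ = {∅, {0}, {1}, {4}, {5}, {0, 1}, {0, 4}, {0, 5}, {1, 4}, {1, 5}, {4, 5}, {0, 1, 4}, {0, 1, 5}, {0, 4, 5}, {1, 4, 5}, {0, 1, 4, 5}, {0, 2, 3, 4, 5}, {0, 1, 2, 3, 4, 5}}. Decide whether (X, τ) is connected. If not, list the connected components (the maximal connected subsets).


(X, τ) is disconnected; components = [{1}, {0, 2, 3, 4, 5}].

Find clopen sets (U ∈ τ with X ∖ U ∈ τ):
  U = ∅, X ∖ U = {0, 1, 2, 3, 4, 5} — both open, so U is clopen.
  U = {1}, X ∖ U = {0, 2, 3, 4, 5} — both open, so U is clopen.
  U = {0, 2, 3, 4, 5}, X ∖ U = {1} — both open, so U is clopen.
  U = {0, 1, 2, 3, 4, 5}, X ∖ U = ∅ — both open, so U is clopen.
Nontrivial clopen(s) exist: e.g. {0, 2, 3, 4, 5}. So (X, τ) is disconnected.
Compute connected components by grouping points that agree on all clopens:
  component: {1}
  component: {0, 2, 3, 4, 5}


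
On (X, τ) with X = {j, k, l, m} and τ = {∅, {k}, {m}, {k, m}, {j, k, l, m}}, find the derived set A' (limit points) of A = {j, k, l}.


A' = {j, l}

For each x ∈ X, list the open sets U ∈ τ with x ∈ U, then check whether U ∩ (A ∖ {x}) ≠ ∅ for every such U.
  x = j: opens ∋ x are {j, k, l, m}; each meets A ∖ {j}, so x IS a limit point.
  x = k: open {k} ∋ x has {k} ∩ (A ∖ {k}) = ∅, so x is NOT a limit point.
  x = l: opens ∋ x are {j, k, l, m}; each meets A ∖ {l}, so x IS a limit point.
  x = m: open {m} ∋ x has {m} ∩ (A ∖ {m}) = ∅, so x is NOT a limit point.
Collecting: A' = {j, l}.


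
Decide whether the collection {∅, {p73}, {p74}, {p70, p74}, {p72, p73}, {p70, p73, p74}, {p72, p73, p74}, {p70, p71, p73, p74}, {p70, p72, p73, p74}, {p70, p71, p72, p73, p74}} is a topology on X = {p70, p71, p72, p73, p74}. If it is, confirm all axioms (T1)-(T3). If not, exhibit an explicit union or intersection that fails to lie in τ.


τ is NOT a topology on X.

Axiom (T1): ∅ ∈ τ? Yes; X ∈ τ? Yes.
Axiom (T2/T3): check pairwise unions and intersections of members of τ.
Counterexample for (T2): {p73} ∪ {p74} = {p73, p74} ∉ τ. Therefore τ is NOT a topology.


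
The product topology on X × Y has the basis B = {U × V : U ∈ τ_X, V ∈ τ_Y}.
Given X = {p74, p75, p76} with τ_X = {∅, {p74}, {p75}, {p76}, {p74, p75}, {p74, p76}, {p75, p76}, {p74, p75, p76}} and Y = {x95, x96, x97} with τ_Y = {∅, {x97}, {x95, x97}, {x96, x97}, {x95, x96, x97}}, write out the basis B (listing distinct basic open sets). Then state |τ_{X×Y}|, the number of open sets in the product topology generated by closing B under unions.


Basis B = {∅ × ∅, {p74} × {x97}, {p75} × {x97}, {p76} × {x97}, {p74} × {x95, x97}, {p74} × {x96, x97}, {p74, p75} × {x97}, {p74, p76} × {x97}, {p75} × {x95, x97}, {p75} × {x96, x97}, {p75, p76} × {x97}, {p76} × {x95, x97}, {p76} × {x96, x97}, {p74} × {x95, x96, x97}, {p74, p75, p76} × {x97}, {p75} × {x95, x96, x97}, {p76} × {x95, x96, x97}, {p74, p75} × {x95, x97}, {p74, p76} × {x95, x97}, {p74, p75} × {x96, x97}, {p74, p76} × {x96, x97}, {p75, p76} × {x95, x97}, {p75, p76} × {x96, x97}, {p74, p75} × {x95, x96, x97}, {p74, p76} × {x95, x96, x97}, {p74, p75, p76} × {x95, x97}, {p74, p75, p76} × {x96, x97}, {p75, p76} × {x95, x96, x97}, {p74, p75, p76} × {x95, x96, x97}}; |τ_{X×Y}| = 125.

Enumerate products U × V with U ∈ τ_X, V ∈ τ_Y (deduplicated):
  ∅ × ∅ = {} (∅)
  {p74} × {x97} = {(p74,x97)}
  {p75} × {x97} = {(p75,x97)}
  {p76} × {x97} = {(p76,x97)}
  {p74} × {x95, x97} = {(p74,x95), (p74,x97)}
  {p74} × {x96, x97} = {(p74,x96), (p74,x97)}
  {p74, p75} × {x97} = {(p74,x97), (p75,x97)}
  {p74, p76} × {x97} = {(p74,x97), (p76,x97)}
  {p75} × {x95, x97} = {(p75,x95), (p75,x97)}
  {p75} × {x96, x97} = {(p75,x96), (p75,x97)}
  {p75, p76} × {x97} = {(p75,x97), (p76,x97)}
  {p76} × {x95, x97} = {(p76,x95), (p76,x97)}
  {p76} × {x96, x97} = {(p76,x96), (p76,x97)}
  {p74} × {x95, x96, x97} = {(p74,x95), (p74,x96), (p74,x97)}
  {p74, p75, p76} × {x97} = {(p74,x97), (p75,x97), (p76,x97)}
  {p75} × {x95, x96, x97} = {(p75,x95), (p75,x96), (p75,x97)}
  {p76} × {x95, x96, x97} = {(p76,x95), (p76,x96), (p76,x97)}
  {p74, p75} × {x95, x97} = {(p74,x95), (p74,x97), (p75,x95), (p75,x97)}
  {p74, p76} × {x95, x97} = {(p74,x95), (p74,x97), (p76,x95), (p76,x97)}
  {p74, p75} × {x96, x97} = {(p74,x96), (p74,x97), (p75,x96), (p75,x97)}
  {p74, p76} × {x96, x97} = {(p74,x96), (p74,x97), (p76,x96), (p76,x97)}
  {p75, p76} × {x95, x97} = {(p75,x95), (p75,x97), (p76,x95), (p76,x97)}
  {p75, p76} × {x96, x97} = {(p75,x96), (p75,x97), (p76,x96), (p76,x97)}
  {p74, p75} × {x95, x96, x97} = {(p74,x95), (p74,x96), (p74,x97), (p75,x95), (p75,x96), (p75,x97)}
  {p74, p76} × {x95, x96, x97} = {(p74,x95), (p74,x96), (p74,x97), (p76,x95), (p76,x96), (p76,x97)}
  {p74, p75, p76} × {x95, x97} = {(p74,x95), (p74,x97), (p75,x95), (p75,x97), (p76,x95), (p76,x97)}
  {p74, p75, p76} × {x96, x97} = {(p74,x96), (p74,x97), (p75,x96), (p75,x97), (p76,x96), (p76,x97)}
  {p75, p76} × {x95, x96, x97} = {(p75,x95), (p75,x96), (p75,x97), (p76,x95), (p76,x96), (p76,x97)}
  {p74, p75, p76} × {x95, x96, x97} = {(p74,x95), (p74,x96), (p74,x97), (p75,x95), (p75,x96), (p75,x97), (p76,x95), (p76,x96), (p76,x97)}
These 29 distinct sets form the basis B.
Close under arbitrary unions to get τ_{X×Y}; counting gives |τ_{X×Y}| = 125.


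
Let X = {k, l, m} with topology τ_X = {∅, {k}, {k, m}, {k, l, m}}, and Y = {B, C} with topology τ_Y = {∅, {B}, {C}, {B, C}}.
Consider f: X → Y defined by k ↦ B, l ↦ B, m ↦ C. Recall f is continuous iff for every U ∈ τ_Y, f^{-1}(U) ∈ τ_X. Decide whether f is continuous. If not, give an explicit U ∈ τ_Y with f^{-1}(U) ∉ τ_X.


f is NOT continuous.

Compute f^{-1}(U) for each U ∈ τ_Y:
  U = ∅: f^{-1}(U) = ∅ ∈ τ_X ✓.
  U = {B}: f^{-1}(U) = {k, l} ∉ τ_X ✗.
  U = {C}: f^{-1}(U) = {m} ∉ τ_X ✗.
  U = {B, C}: f^{-1}(U) = {k, l, m} ∈ τ_X ✓.
Found U = {B} with f^{-1}(U) = {k, l} not in τ_X. Therefore f is NOT continuous.


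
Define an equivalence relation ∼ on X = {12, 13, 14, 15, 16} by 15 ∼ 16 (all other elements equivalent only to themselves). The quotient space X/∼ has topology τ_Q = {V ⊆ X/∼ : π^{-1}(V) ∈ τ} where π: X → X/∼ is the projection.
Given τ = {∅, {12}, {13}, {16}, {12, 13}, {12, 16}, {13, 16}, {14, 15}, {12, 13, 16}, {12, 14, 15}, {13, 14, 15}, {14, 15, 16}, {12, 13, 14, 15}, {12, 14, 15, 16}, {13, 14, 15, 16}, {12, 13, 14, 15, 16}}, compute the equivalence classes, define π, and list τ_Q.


X/∼ = {[12], [13], [14], [15=16]}; |τ_Q| = 8.

Equivalence classes: [12], [13], [14], [15=16].
Quotient map π: X → X/∼ sends 12 ↦ [12], 13 ↦ [13], 14 ↦ [14], 15 ↦ [15=16], 16 ↦ [15=16].
For each subset V ⊆ X/∼, compute π^{-1}(V) ⊆ X and check whether π^{-1}(V) ∈ τ. V is open in τ_Q iff π^{-1}(V) ∈ τ.
  V = {}: π^{-1}(V) = ∅ ∈ τ ✓.
  V = {[12]}: π^{-1}(V) = {12} ∈ τ ✓.
  V = {[13]}: π^{-1}(V) = {13} ∈ τ ✓.
  V = {[12], [13]}: π^{-1}(V) = {12, 13} ∈ τ ✓.
  V = {[14]}: π^{-1}(V) = {14} ∉ τ ✗.
  V = {[12], [14]}: π^{-1}(V) = {12, 14} ∉ τ ✗.
  V = {[13], [14]}: π^{-1}(V) = {13, 14} ∉ τ ✗.
  V = {[12], [13], [14]}: π^{-1}(V) = {12, 13, 14} ∉ τ ✗.
  V = {[15=16]}: π^{-1}(V) = {15, 16} ∉ τ ✗.
  V = {[12], [15=16]}: π^{-1}(V) = {12, 15, 16} ∉ τ ✗.
  V = {[13], [15=16]}: π^{-1}(V) = {13, 15, 16} ∉ τ ✗.
  V = {[12], [13], [15=16]}: π^{-1}(V) = {12, 13, 15, 16} ∉ τ ✗.
  V = {[14], [15=16]}: π^{-1}(V) = {14, 15, 16} ∈ τ ✓.
  V = {[12], [14], [15=16]}: π^{-1}(V) = {12, 14, 15, 16} ∈ τ ✓.
  V = {[13], [14], [15=16]}: π^{-1}(V) = {13, 14, 15, 16} ∈ τ ✓.
  V = {[12], [13], [14], [15=16]}: π^{-1}(V) = {12, 13, 14, 15, 16} ∈ τ ✓.
Open sets in the quotient: τ_Q = {{}, {[12]}, {[13]}, {[12], [13]}, {[14], [15=16]}, {[12], [14], [15=16]}, {[13], [14], [15=16]}, {[12], [13], [14], [15=16]}} (8 elements).


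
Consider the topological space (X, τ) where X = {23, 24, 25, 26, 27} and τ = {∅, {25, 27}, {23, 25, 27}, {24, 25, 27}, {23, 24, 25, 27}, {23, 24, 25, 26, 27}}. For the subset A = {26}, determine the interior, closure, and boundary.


int(A) = ∅, cl(A) = {26}, ∂A = {26}.

Closed sets in (X, τ) are complements of opens:
  closed(X, τ) = {∅, {26}, {23, 26}, {24, 26}, {23, 24, 26}, {23, 24, 25, 26, 27}}.
int(A) = ⋃ {U ∈ τ : U ⊆ A}. Opens contained in A: ∅.
Taking the union of these: int(A) = ∅.
cl(A) = ⋂ {C closed : A ⊆ C}. Closed sets containing A: {26}, {23, 26}, {24, 26}, {23, 24, 26}, {23, 24, 25, 26, 27}.
Intersecting these: cl(A) = {26}.
∂A = cl(A) ∖ int(A) = {26} ∖ ∅ = {26}.


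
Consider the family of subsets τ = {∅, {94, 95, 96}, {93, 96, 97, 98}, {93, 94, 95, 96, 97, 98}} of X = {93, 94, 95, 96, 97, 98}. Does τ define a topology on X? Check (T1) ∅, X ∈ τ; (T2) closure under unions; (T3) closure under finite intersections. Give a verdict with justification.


τ is NOT a topology on X.

Axiom (T1): ∅ ∈ τ? Yes; X ∈ τ? Yes.
Axiom (T2/T3): check pairwise unions and intersections of members of τ.
Counterexample for (T3): {94, 95, 96} ∩ {93, 96, 97, 98} = {96} ∉ τ. Therefore τ is NOT a topology.


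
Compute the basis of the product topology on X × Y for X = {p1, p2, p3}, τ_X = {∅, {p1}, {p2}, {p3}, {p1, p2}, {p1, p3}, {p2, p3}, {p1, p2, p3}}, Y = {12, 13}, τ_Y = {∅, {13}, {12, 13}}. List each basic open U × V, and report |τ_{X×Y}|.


Basis B = {∅ × ∅, {p1} × {13}, {p2} × {13}, {p3} × {13}, {p1} × {12, 13}, {p1, p2} × {13}, {p1, p3} × {13}, {p2} × {12, 13}, {p2, p3} × {13}, {p3} × {12, 13}, {p1, p2, p3} × {13}, {p1, p2} × {12, 13}, {p1, p3} × {12, 13}, {p2, p3} × {12, 13}, {p1, p2, p3} × {12, 13}}; |τ_{X×Y}| = 27.

Enumerate products U × V with U ∈ τ_X, V ∈ τ_Y (deduplicated):
  ∅ × ∅ = {} (∅)
  {p1} × {13} = {(p1,13)}
  {p2} × {13} = {(p2,13)}
  {p3} × {13} = {(p3,13)}
  {p1} × {12, 13} = {(p1,12), (p1,13)}
  {p1, p2} × {13} = {(p1,13), (p2,13)}
  {p1, p3} × {13} = {(p1,13), (p3,13)}
  {p2} × {12, 13} = {(p2,12), (p2,13)}
  {p2, p3} × {13} = {(p2,13), (p3,13)}
  {p3} × {12, 13} = {(p3,12), (p3,13)}
  {p1, p2, p3} × {13} = {(p1,13), (p2,13), (p3,13)}
  {p1, p2} × {12, 13} = {(p1,12), (p1,13), (p2,12), (p2,13)}
  {p1, p3} × {12, 13} = {(p1,12), (p1,13), (p3,12), (p3,13)}
  {p2, p3} × {12, 13} = {(p2,12), (p2,13), (p3,12), (p3,13)}
  {p1, p2, p3} × {12, 13} = {(p1,12), (p1,13), (p2,12), (p2,13), (p3,12), (p3,13)}
These 15 distinct sets form the basis B.
Close under arbitrary unions to get τ_{X×Y}; counting gives |τ_{X×Y}| = 27.


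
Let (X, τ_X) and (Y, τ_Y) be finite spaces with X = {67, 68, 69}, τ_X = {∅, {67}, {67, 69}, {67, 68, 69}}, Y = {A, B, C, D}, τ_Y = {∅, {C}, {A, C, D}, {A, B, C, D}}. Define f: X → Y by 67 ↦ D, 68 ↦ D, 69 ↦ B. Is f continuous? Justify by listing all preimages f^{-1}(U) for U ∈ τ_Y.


f is NOT continuous.

Compute f^{-1}(U) for each U ∈ τ_Y:
  U = ∅: f^{-1}(U) = ∅ ∈ τ_X ✓.
  U = {C}: f^{-1}(U) = ∅ ∈ τ_X ✓.
  U = {A, C, D}: f^{-1}(U) = {67, 68} ∉ τ_X ✗.
  U = {A, B, C, D}: f^{-1}(U) = {67, 68, 69} ∈ τ_X ✓.
Found U = {A, C, D} with f^{-1}(U) = {67, 68} not in τ_X. Therefore f is NOT continuous.


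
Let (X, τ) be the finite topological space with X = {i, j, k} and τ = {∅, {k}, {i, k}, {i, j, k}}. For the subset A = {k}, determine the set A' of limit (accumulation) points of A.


A' = {i, j}

For each x ∈ X, list the open sets U ∈ τ with x ∈ U, then check whether U ∩ (A ∖ {x}) ≠ ∅ for every such U.
  x = i: opens ∋ x are {i, k}, {i, j, k}; each meets A ∖ {i}, so x IS a limit point.
  x = j: opens ∋ x are {i, j, k}; each meets A ∖ {j}, so x IS a limit point.
  x = k: open {k} ∋ x has {k} ∩ (A ∖ {k}) = ∅, so x is NOT a limit point.
Collecting: A' = {i, j}.


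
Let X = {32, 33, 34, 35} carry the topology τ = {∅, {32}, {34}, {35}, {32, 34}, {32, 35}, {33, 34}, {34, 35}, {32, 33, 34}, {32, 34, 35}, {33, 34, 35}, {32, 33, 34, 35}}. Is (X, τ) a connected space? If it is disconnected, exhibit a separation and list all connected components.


(X, τ) is disconnected; components = [{32}, {35}, {33, 34}].

Find clopen sets (U ∈ τ with X ∖ U ∈ τ):
  U = ∅, X ∖ U = {32, 33, 34, 35} — both open, so U is clopen.
  U = {32}, X ∖ U = {33, 34, 35} — both open, so U is clopen.
  U = {35}, X ∖ U = {32, 33, 34} — both open, so U is clopen.
  U = {32, 35}, X ∖ U = {33, 34} — both open, so U is clopen.
  U = {33, 34}, X ∖ U = {32, 35} — both open, so U is clopen.
  U = {32, 33, 34}, X ∖ U = {35} — both open, so U is clopen.
  U = {33, 34, 35}, X ∖ U = {32} — both open, so U is clopen.
  U = {32, 33, 34, 35}, X ∖ U = ∅ — both open, so U is clopen.
Nontrivial clopen(s) exist: e.g. {32, 35}. So (X, τ) is disconnected.
Compute connected components by grouping points that agree on all clopens:
  component: {32}
  component: {35}
  component: {33, 34}


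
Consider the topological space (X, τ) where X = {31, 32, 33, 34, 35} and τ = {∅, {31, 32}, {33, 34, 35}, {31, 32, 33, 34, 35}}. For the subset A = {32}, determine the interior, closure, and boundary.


int(A) = ∅, cl(A) = {31, 32}, ∂A = {31, 32}.

Closed sets in (X, τ) are complements of opens:
  closed(X, τ) = {∅, {31, 32}, {33, 34, 35}, {31, 32, 33, 34, 35}}.
int(A) = ⋃ {U ∈ τ : U ⊆ A}. Opens contained in A: ∅.
Taking the union of these: int(A) = ∅.
cl(A) = ⋂ {C closed : A ⊆ C}. Closed sets containing A: {31, 32}, {31, 32, 33, 34, 35}.
Intersecting these: cl(A) = {31, 32}.
∂A = cl(A) ∖ int(A) = {31, 32} ∖ ∅ = {31, 32}.


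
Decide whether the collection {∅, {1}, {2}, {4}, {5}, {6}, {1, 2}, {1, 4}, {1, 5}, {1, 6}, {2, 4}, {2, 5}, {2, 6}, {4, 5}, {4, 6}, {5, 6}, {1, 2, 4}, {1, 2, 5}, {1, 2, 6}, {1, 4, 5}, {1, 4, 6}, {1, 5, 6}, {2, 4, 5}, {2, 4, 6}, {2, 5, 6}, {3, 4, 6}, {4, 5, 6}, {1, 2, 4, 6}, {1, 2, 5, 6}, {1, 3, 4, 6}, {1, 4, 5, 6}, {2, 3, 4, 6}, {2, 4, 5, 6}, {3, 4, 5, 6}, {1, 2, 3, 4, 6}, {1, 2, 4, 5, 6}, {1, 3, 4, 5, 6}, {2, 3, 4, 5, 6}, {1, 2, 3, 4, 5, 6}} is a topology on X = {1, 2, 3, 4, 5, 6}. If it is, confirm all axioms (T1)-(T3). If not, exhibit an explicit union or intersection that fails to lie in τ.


τ is NOT a topology on X.

Axiom (T1): ∅ ∈ τ? Yes; X ∈ τ? Yes.
Axiom (T2/T3): check pairwise unions and intersections of members of τ.
Counterexample for (T2): {1} ∪ {2, 4, 5} = {1, 2, 4, 5} ∉ τ. Therefore τ is NOT a topology.


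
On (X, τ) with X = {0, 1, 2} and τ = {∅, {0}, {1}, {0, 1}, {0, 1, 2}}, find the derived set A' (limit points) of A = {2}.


A' = ∅

For each x ∈ X, list the open sets U ∈ τ with x ∈ U, then check whether U ∩ (A ∖ {x}) ≠ ∅ for every such U.
  x = 0: open {0} ∋ x has {0} ∩ (A ∖ {0}) = ∅, so x is NOT a limit point.
  x = 1: open {1} ∋ x has {1} ∩ (A ∖ {1}) = ∅, so x is NOT a limit point.
  x = 2: open {0, 1, 2} ∋ x has {0, 1, 2} ∩ (A ∖ {2}) = ∅, so x is NOT a limit point.
Collecting: A' = ∅.


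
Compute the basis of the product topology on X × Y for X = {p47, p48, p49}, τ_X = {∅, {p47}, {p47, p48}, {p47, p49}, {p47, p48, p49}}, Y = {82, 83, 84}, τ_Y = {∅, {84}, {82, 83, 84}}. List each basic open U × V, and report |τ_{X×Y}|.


Basis B = {∅ × ∅, {p47} × {84}, {p47, p48} × {84}, {p47, p49} × {84}, {p47} × {82, 83, 84}, {p47, p48, p49} × {84}, {p47, p48} × {82, 83, 84}, {p47, p49} × {82, 83, 84}, {p47, p48, p49} × {82, 83, 84}}; |τ_{X×Y}| = 14.

Enumerate products U × V with U ∈ τ_X, V ∈ τ_Y (deduplicated):
  ∅ × ∅ = {} (∅)
  {p47} × {84} = {(p47,84)}
  {p47, p48} × {84} = {(p47,84), (p48,84)}
  {p47, p49} × {84} = {(p47,84), (p49,84)}
  {p47} × {82, 83, 84} = {(p47,82), (p47,83), (p47,84)}
  {p47, p48, p49} × {84} = {(p47,84), (p48,84), (p49,84)}
  {p47, p48} × {82, 83, 84} = {(p47,82), (p47,83), (p47,84), (p48,82), (p48,83), (p48,84)}
  {p47, p49} × {82, 83, 84} = {(p47,82), (p47,83), (p47,84), (p49,82), (p49,83), (p49,84)}
  {p47, p48, p49} × {82, 83, 84} = {(p47,82), (p47,83), (p47,84), (p48,82), (p48,83), (p48,84), (p49,82), (p49,83), (p49,84)}
These 9 distinct sets form the basis B.
Close under arbitrary unions to get τ_{X×Y}; counting gives |τ_{X×Y}| = 14.


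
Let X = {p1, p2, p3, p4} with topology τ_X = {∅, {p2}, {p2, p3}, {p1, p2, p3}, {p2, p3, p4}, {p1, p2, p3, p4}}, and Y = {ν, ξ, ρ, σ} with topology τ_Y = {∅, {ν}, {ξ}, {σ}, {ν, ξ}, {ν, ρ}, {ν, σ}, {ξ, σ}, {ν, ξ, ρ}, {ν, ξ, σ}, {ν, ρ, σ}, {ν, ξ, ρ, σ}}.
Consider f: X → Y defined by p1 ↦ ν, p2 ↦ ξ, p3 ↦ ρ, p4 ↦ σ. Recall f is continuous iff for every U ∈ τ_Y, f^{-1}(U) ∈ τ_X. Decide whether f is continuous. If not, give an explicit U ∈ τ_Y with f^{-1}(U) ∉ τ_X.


f is NOT continuous.

Compute f^{-1}(U) for each U ∈ τ_Y:
  U = ∅: f^{-1}(U) = ∅ ∈ τ_X ✓.
  U = {ν}: f^{-1}(U) = {p1} ∉ τ_X ✗.
  U = {ξ}: f^{-1}(U) = {p2} ∈ τ_X ✓.
  U = {σ}: f^{-1}(U) = {p4} ∉ τ_X ✗.
  U = {ν, ξ}: f^{-1}(U) = {p1, p2} ∉ τ_X ✗.
  U = {ν, ρ}: f^{-1}(U) = {p1, p3} ∉ τ_X ✗.
  U = {ν, σ}: f^{-1}(U) = {p1, p4} ∉ τ_X ✗.
  U = {ξ, σ}: f^{-1}(U) = {p2, p4} ∉ τ_X ✗.
  U = {ν, ξ, ρ}: f^{-1}(U) = {p1, p2, p3} ∈ τ_X ✓.
  U = {ν, ξ, σ}: f^{-1}(U) = {p1, p2, p4} ∉ τ_X ✗.
  U = {ν, ρ, σ}: f^{-1}(U) = {p1, p3, p4} ∉ τ_X ✗.
  U = {ν, ξ, ρ, σ}: f^{-1}(U) = {p1, p2, p3, p4} ∈ τ_X ✓.
Found U = {ν} with f^{-1}(U) = {p1} not in τ_X. Therefore f is NOT continuous.


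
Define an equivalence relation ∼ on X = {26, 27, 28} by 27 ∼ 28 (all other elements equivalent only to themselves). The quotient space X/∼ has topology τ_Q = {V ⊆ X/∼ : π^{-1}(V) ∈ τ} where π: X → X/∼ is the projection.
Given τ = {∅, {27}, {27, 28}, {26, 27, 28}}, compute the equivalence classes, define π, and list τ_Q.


X/∼ = {[26], [27=28]}; |τ_Q| = 3.

Equivalence classes: [26], [27=28].
Quotient map π: X → X/∼ sends 26 ↦ [26], 27 ↦ [27=28], 28 ↦ [27=28].
For each subset V ⊆ X/∼, compute π^{-1}(V) ⊆ X and check whether π^{-1}(V) ∈ τ. V is open in τ_Q iff π^{-1}(V) ∈ τ.
  V = {}: π^{-1}(V) = ∅ ∈ τ ✓.
  V = {[26]}: π^{-1}(V) = {26} ∉ τ ✗.
  V = {[27=28]}: π^{-1}(V) = {27, 28} ∈ τ ✓.
  V = {[26], [27=28]}: π^{-1}(V) = {26, 27, 28} ∈ τ ✓.
Open sets in the quotient: τ_Q = {{}, {[27=28]}, {[26], [27=28]}} (3 elements).


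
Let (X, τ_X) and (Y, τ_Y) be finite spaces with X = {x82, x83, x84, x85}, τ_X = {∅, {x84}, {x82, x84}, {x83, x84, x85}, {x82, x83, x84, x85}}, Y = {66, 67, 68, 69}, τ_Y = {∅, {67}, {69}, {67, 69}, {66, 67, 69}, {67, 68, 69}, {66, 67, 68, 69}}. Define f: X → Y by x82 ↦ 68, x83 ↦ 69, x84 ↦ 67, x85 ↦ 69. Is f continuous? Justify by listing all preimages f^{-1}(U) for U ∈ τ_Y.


f is NOT continuous.

Compute f^{-1}(U) for each U ∈ τ_Y:
  U = ∅: f^{-1}(U) = ∅ ∈ τ_X ✓.
  U = {67}: f^{-1}(U) = {x84} ∈ τ_X ✓.
  U = {69}: f^{-1}(U) = {x83, x85} ∉ τ_X ✗.
  U = {67, 69}: f^{-1}(U) = {x83, x84, x85} ∈ τ_X ✓.
  U = {66, 67, 69}: f^{-1}(U) = {x83, x84, x85} ∈ τ_X ✓.
  U = {67, 68, 69}: f^{-1}(U) = {x82, x83, x84, x85} ∈ τ_X ✓.
  U = {66, 67, 68, 69}: f^{-1}(U) = {x82, x83, x84, x85} ∈ τ_X ✓.
Found U = {69} with f^{-1}(U) = {x83, x85} not in τ_X. Therefore f is NOT continuous.
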